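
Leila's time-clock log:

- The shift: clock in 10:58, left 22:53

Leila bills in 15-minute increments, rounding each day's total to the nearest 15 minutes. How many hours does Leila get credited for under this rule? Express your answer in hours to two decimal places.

The shift: 10:58–22:53 = 11 h 55 min → rounds to 12 h 0 min

12.00 hours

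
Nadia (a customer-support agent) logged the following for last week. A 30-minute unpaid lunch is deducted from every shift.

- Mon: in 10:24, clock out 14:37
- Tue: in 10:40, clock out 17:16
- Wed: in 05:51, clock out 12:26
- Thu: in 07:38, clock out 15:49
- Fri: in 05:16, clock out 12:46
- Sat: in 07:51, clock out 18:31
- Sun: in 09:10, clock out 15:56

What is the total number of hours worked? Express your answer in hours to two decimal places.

Mon: 10:24–14:37 = 4 h 13 min; less 30 min break → 3 h 43 min
Tue: 10:40–17:16 = 6 h 36 min; less 30 min break → 6 h 6 min
Wed: 05:51–12:26 = 6 h 35 min; less 30 min break → 6 h 5 min
Thu: 07:38–15:49 = 8 h 11 min; less 30 min break → 7 h 41 min
Fri: 05:16–12:46 = 7 h 30 min; less 30 min break → 7 h 0 min
Sat: 07:51–18:31 = 10 h 40 min; less 30 min break → 10 h 10 min
Sun: 09:10–15:56 = 6 h 46 min; less 30 min break → 6 h 16 min
Total: 3 h 43 min + 6 h 6 min + 6 h 5 min + 7 h 41 min + 7 h 0 min + 10 h 10 min + 6 h 16 min = 47 h 1 min.

47.02 hours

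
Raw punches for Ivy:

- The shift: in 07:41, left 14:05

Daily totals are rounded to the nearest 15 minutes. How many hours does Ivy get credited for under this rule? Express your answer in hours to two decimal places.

The shift: 07:41–14:05 = 6 h 24 min → rounds to 6 h 30 min

6.50 hours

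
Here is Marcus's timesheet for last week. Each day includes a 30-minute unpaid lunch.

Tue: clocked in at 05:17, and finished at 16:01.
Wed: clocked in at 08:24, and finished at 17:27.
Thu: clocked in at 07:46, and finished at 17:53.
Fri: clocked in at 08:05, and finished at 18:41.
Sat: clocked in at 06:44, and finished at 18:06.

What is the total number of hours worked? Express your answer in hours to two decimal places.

Tue: 05:17–16:01 = 10 h 44 min; less 30 min break → 10 h 14 min
Wed: 08:24–17:27 = 9 h 3 min; less 30 min break → 8 h 33 min
Thu: 07:46–17:53 = 10 h 7 min; less 30 min break → 9 h 37 min
Fri: 08:05–18:41 = 10 h 36 min; less 30 min break → 10 h 6 min
Sat: 06:44–18:06 = 11 h 22 min; less 30 min break → 10 h 52 min
Total: 10 h 14 min + 8 h 33 min + 9 h 37 min + 10 h 6 min + 10 h 52 min = 49 h 22 min.

49.37 hours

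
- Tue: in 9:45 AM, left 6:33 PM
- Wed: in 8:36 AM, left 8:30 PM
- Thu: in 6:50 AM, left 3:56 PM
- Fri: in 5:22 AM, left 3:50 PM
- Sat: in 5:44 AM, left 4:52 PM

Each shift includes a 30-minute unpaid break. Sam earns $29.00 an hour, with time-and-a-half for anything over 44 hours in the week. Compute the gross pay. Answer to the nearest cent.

$1489.15

Tue: 9:45 AM–6:33 PM = 8 h 48 min; less 30 min break → 8 h 18 min
Wed: 8:36 AM–8:30 PM = 11 h 54 min; less 30 min break → 11 h 24 min
Thu: 6:50 AM–3:56 PM = 9 h 6 min; less 30 min break → 8 h 36 min
Fri: 5:22 AM–3:50 PM = 10 h 28 min; less 30 min break → 9 h 58 min
Sat: 5:44 AM–4:52 PM = 11 h 8 min; less 30 min break → 10 h 38 min
Total worked: 48 h 54 min = 2934 min.
Regular 44 h 0 min = 2640 min at $29.00/h; overtime 4 h 54 min = 294 min at $43.50/h.
Pay = (2640 × $29.00 + 294 × $43.50) ÷ 60 = $1489.15.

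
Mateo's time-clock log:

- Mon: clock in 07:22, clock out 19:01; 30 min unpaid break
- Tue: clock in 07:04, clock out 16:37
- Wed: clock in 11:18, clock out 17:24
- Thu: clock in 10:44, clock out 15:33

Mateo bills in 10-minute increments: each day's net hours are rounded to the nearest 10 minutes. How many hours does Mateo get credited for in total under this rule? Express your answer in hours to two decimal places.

31.67 hours

Mon: 07:22–19:01 = 11 h 39 min − 30 min = 11 h 9 min → rounds to 11 h 10 min
Tue: 07:04–16:37 = 9 h 33 min → rounds to 9 h 30 min
Wed: 11:18–17:24 = 6 h 6 min → rounds to 6 h 10 min
Thu: 10:44–15:33 = 4 h 49 min → rounds to 4 h 50 min
Total credited: 31 h 40 min.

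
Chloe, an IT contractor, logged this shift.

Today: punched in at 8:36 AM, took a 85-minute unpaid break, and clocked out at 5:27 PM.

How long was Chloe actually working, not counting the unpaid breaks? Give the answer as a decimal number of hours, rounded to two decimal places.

7.43 hours

Today: 8:36 AM–5:27 PM = 8 h 51 min; less 85 min break → 7 h 26 min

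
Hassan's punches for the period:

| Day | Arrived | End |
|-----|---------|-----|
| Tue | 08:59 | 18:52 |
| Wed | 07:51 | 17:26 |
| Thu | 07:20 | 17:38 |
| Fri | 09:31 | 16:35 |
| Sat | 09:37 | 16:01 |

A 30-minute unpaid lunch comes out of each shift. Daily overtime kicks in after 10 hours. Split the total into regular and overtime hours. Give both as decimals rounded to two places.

Regular 40.73 hours, overtime 0.00 hours

Tue: 08:59–18:52 = 9 h 53 min; less 30 min break → 9 h 23 min
Wed: 07:51–17:26 = 9 h 35 min; less 30 min break → 9 h 5 min
Thu: 07:20–17:38 = 10 h 18 min; less 30 min break → 9 h 48 min
Fri: 09:31–16:35 = 7 h 4 min; less 30 min break → 6 h 34 min
Sat: 09:37–16:01 = 6 h 24 min; less 30 min break → 5 h 54 min
Tue reg 9 h 23 min / OT 0 h 0 min; Wed reg 9 h 5 min / OT 0 h 0 min; Thu reg 9 h 48 min / OT 0 h 0 min; Fri reg 6 h 34 min / OT 0 h 0 min; Sat reg 5 h 54 min / OT 0 h 0 min.
Totals: regular 40 h 44 min, overtime 0 h 0 min.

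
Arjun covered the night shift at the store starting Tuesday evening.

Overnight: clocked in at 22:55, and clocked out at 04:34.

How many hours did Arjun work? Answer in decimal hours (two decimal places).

Overnight: 22:55 → midnight = 1 h 5 min; midnight → 04:34 = 4 h 34 min; span 5 h 39 min

5.65 hours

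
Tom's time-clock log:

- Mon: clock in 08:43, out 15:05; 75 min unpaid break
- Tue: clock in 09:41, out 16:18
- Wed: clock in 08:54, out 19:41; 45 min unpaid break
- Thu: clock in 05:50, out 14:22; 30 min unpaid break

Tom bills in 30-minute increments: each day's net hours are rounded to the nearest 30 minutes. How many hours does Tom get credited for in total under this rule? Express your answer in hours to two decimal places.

29.50 hours

Mon: 08:43–15:05 = 6 h 22 min − 75 min = 5 h 7 min → rounds to 5 h 0 min
Tue: 09:41–16:18 = 6 h 37 min → rounds to 6 h 30 min
Wed: 08:54–19:41 = 10 h 47 min − 45 min = 10 h 2 min → rounds to 10 h 0 min
Thu: 05:50–14:22 = 8 h 32 min − 30 min = 8 h 2 min → rounds to 8 h 0 min
Total credited: 29 h 30 min.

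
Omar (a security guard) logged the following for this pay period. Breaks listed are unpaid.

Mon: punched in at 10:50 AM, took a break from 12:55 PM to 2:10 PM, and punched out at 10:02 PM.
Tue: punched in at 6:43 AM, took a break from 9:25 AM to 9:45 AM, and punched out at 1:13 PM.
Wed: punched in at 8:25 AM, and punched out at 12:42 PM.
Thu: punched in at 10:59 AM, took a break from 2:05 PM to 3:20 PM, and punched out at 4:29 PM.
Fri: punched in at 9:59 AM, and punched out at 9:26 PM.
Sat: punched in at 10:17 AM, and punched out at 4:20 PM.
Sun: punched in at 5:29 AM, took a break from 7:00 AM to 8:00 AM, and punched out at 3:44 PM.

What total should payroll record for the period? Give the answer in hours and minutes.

Mon: 10:50 AM–10:02 PM = 11 h 12 min; less 75 min break → 9 h 57 min
Tue: 6:43 AM–1:13 PM = 6 h 30 min; less 20 min break → 6 h 10 min
Wed: 8:25 AM–12:42 PM = 4 h 17 min
Thu: 10:59 AM–4:29 PM = 5 h 30 min; less 75 min break → 4 h 15 min
Fri: 9:59 AM–9:26 PM = 11 h 27 min
Sat: 10:17 AM–4:20 PM = 6 h 3 min
Sun: 5:29 AM–3:44 PM = 10 h 15 min; less 60 min break → 9 h 15 min
Total: 9 h 57 min + 6 h 10 min + 4 h 17 min + 4 h 15 min + 11 h 27 min + 6 h 3 min + 9 h 15 min = 51 h 24 min.

51 h 24 min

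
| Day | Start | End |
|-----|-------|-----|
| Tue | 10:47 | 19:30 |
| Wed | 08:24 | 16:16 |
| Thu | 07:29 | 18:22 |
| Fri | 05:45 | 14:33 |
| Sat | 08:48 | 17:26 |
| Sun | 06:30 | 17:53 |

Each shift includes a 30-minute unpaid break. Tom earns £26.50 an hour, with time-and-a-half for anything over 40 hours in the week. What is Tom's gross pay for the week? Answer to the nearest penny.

£1588.01

Tue: 10:47–19:30 = 8 h 43 min; less 30 min break → 8 h 13 min
Wed: 08:24–16:16 = 7 h 52 min; less 30 min break → 7 h 22 min
Thu: 07:29–18:22 = 10 h 53 min; less 30 min break → 10 h 23 min
Fri: 05:45–14:33 = 8 h 48 min; less 30 min break → 8 h 18 min
Sat: 08:48–17:26 = 8 h 38 min; less 30 min break → 8 h 8 min
Sun: 06:30–17:53 = 11 h 23 min; less 30 min break → 10 h 53 min
Total worked: 53 h 17 min = 3197 min.
Regular 40 h 0 min = 2400 min at £26.50/h; overtime 13 h 17 min = 797 min at £39.75/h.
Pay = (2400 × £26.50 + 797 × £39.75) ÷ 60 = £1588.01.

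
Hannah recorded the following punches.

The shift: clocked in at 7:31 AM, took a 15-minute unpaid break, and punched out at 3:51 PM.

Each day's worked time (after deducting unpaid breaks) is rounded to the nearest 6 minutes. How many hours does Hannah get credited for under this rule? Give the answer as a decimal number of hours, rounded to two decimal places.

The shift: 7:31 AM–3:51 PM = 8 h 20 min − 15 min = 8 h 5 min → rounds to 8 h 6 min

8.10 hours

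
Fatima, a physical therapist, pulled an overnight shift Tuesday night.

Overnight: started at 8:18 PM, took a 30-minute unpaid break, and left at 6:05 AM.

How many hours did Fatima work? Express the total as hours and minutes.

9 h 17 min

Overnight: 8:18 PM → midnight = 3 h 42 min; midnight → 6:05 AM = 6 h 5 min; span 9 h 47 min; less 30 min break → 9 h 17 min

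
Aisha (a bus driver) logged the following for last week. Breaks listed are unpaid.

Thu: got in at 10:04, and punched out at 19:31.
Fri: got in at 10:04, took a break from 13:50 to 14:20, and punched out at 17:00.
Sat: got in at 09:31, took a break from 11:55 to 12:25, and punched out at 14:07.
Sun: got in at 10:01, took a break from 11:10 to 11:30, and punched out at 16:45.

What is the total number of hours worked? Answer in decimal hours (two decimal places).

26.38 hours

Thu: 10:04–19:31 = 9 h 27 min
Fri: 10:04–17:00 = 6 h 56 min; less 30 min break → 6 h 26 min
Sat: 09:31–14:07 = 4 h 36 min; less 30 min break → 4 h 6 min
Sun: 10:01–16:45 = 6 h 44 min; less 20 min break → 6 h 24 min
Total: 9 h 27 min + 6 h 26 min + 4 h 6 min + 6 h 24 min = 26 h 23 min.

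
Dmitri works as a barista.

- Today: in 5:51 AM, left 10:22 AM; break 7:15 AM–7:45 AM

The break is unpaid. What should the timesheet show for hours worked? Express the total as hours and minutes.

4 h 1 min

Today: 5:51 AM–10:22 AM = 4 h 31 min; less 30 min break → 4 h 1 min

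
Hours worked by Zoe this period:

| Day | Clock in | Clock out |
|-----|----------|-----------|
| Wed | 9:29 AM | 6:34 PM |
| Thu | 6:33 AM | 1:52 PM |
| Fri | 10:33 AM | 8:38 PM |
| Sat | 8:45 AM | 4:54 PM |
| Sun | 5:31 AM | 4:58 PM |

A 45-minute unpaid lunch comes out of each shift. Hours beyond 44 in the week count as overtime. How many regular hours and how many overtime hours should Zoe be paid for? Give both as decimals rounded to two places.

Wed: 9:29 AM–6:34 PM = 9 h 5 min; less 45 min break → 8 h 20 min
Thu: 6:33 AM–1:52 PM = 7 h 19 min; less 45 min break → 6 h 34 min
Fri: 10:33 AM–8:38 PM = 10 h 5 min; less 45 min break → 9 h 20 min
Sat: 8:45 AM–4:54 PM = 8 h 9 min; less 45 min break → 7 h 24 min
Sun: 5:31 AM–4:58 PM = 11 h 27 min; less 45 min break → 10 h 42 min
Total worked: 42 h 20 min = 42.33 h.
Threshold 44 h → overtime 0 h 0 min, regular 42 h 20 min.

Regular 42.33 hours, overtime 0.00 hours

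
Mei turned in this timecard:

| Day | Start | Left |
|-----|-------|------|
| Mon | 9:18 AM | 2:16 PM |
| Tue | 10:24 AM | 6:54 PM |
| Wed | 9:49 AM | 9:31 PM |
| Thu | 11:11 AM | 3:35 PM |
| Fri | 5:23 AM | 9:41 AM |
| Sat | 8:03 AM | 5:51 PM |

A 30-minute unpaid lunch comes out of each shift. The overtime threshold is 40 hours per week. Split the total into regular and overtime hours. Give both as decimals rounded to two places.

Regular 40.00 hours, overtime 0.67 hours

Mon: 9:18 AM–2:16 PM = 4 h 58 min; less 30 min break → 4 h 28 min
Tue: 10:24 AM–6:54 PM = 8 h 30 min; less 30 min break → 8 h 0 min
Wed: 9:49 AM–9:31 PM = 11 h 42 min; less 30 min break → 11 h 12 min
Thu: 11:11 AM–3:35 PM = 4 h 24 min; less 30 min break → 3 h 54 min
Fri: 5:23 AM–9:41 AM = 4 h 18 min; less 30 min break → 3 h 48 min
Sat: 8:03 AM–5:51 PM = 9 h 48 min; less 30 min break → 9 h 18 min
Total worked: 40 h 40 min = 40.67 h.
Threshold 40 h → overtime 0 h 40 min, regular 40 h 0 min.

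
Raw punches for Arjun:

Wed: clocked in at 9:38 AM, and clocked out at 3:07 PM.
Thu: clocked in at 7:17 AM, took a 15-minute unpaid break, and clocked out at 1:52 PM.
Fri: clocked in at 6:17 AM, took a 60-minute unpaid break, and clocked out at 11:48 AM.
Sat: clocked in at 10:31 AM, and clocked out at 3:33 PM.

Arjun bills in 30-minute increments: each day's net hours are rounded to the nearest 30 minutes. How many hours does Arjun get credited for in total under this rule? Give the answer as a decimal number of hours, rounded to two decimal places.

Wed: 9:38 AM–3:07 PM = 5 h 29 min → rounds to 5 h 30 min
Thu: 7:17 AM–1:52 PM = 6 h 35 min − 15 min = 6 h 20 min → rounds to 6 h 30 min
Fri: 6:17 AM–11:48 AM = 5 h 31 min − 60 min = 4 h 31 min → rounds to 4 h 30 min
Sat: 10:31 AM–3:33 PM = 5 h 2 min → rounds to 5 h 0 min
Total credited: 21 h 30 min.

21.50 hours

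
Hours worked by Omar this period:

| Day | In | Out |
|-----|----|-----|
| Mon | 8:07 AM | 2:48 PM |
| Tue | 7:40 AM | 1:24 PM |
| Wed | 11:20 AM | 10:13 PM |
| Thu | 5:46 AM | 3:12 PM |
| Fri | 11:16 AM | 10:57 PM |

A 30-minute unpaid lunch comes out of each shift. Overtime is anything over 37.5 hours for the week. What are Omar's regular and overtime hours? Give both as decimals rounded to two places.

Regular 37.50 hours, overtime 4.42 hours

Mon: 8:07 AM–2:48 PM = 6 h 41 min; less 30 min break → 6 h 11 min
Tue: 7:40 AM–1:24 PM = 5 h 44 min; less 30 min break → 5 h 14 min
Wed: 11:20 AM–10:13 PM = 10 h 53 min; less 30 min break → 10 h 23 min
Thu: 5:46 AM–3:12 PM = 9 h 26 min; less 30 min break → 8 h 56 min
Fri: 11:16 AM–10:57 PM = 11 h 41 min; less 30 min break → 11 h 11 min
Total worked: 41 h 55 min = 41.92 h.
Threshold 37.5 h → overtime 4 h 25 min, regular 37 h 30 min.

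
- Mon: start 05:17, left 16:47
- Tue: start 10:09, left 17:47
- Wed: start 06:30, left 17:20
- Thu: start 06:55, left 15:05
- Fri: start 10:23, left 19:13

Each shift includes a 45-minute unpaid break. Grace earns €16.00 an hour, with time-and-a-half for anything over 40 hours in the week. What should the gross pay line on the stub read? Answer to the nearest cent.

Mon: 05:17–16:47 = 11 h 30 min; less 45 min break → 10 h 45 min
Tue: 10:09–17:47 = 7 h 38 min; less 45 min break → 6 h 53 min
Wed: 06:30–17:20 = 10 h 50 min; less 45 min break → 10 h 5 min
Thu: 06:55–15:05 = 8 h 10 min; less 45 min break → 7 h 25 min
Fri: 10:23–19:13 = 8 h 50 min; less 45 min break → 8 h 5 min
Total worked: 43 h 13 min = 2593 min.
Regular 40 h 0 min = 2400 min at €16.00/h; overtime 3 h 13 min = 193 min at €24.00/h.
Pay = (2400 × €16.00 + 193 × €24.00) ÷ 60 = €717.20.

€717.20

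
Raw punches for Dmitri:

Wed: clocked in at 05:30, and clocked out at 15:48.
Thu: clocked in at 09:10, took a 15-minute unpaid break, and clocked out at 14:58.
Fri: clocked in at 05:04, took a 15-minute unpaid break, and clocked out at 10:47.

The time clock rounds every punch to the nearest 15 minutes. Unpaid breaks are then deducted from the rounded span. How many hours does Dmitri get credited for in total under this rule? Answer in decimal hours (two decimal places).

21.25 hours

Wed: in 05:30→05:30, out 15:48→15:45; 10 h 15 min
Thu: in 09:10→09:15, out 14:58→15:00; 5 h 45 min − 15 min = 5 h 30 min
Fri: in 05:04→05:00, out 10:47→10:45; 5 h 45 min − 15 min = 5 h 30 min
Total credited: 21 h 15 min.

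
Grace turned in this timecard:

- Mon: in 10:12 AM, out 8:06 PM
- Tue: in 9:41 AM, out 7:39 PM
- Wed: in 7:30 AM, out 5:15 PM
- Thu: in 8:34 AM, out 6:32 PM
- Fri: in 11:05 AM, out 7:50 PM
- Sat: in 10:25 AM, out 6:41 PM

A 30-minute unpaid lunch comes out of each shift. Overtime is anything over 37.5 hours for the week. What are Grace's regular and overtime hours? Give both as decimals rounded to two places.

Mon: 10:12 AM–8:06 PM = 9 h 54 min; less 30 min break → 9 h 24 min
Tue: 9:41 AM–7:39 PM = 9 h 58 min; less 30 min break → 9 h 28 min
Wed: 7:30 AM–5:15 PM = 9 h 45 min; less 30 min break → 9 h 15 min
Thu: 8:34 AM–6:32 PM = 9 h 58 min; less 30 min break → 9 h 28 min
Fri: 11:05 AM–7:50 PM = 8 h 45 min; less 30 min break → 8 h 15 min
Sat: 10:25 AM–6:41 PM = 8 h 16 min; less 30 min break → 7 h 46 min
Total worked: 53 h 36 min = 53.60 h.
Threshold 37.5 h → overtime 16 h 6 min, regular 37 h 30 min.

Regular 37.50 hours, overtime 16.10 hours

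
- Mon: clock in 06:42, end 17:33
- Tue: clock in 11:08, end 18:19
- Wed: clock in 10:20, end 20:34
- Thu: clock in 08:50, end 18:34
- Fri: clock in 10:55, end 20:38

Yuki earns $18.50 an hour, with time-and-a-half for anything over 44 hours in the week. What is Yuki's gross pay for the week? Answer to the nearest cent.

$917.14

Mon: 06:42–17:33 = 10 h 51 min
Tue: 11:08–18:19 = 7 h 11 min
Wed: 10:20–20:34 = 10 h 14 min
Thu: 08:50–18:34 = 9 h 44 min
Fri: 10:55–20:38 = 9 h 43 min
Total worked: 47 h 43 min = 2863 min.
Regular 44 h 0 min = 2640 min at $18.50/h; overtime 3 h 43 min = 223 min at $27.75/h.
Pay = (2640 × $18.50 + 223 × $27.75) ÷ 60 = $917.14.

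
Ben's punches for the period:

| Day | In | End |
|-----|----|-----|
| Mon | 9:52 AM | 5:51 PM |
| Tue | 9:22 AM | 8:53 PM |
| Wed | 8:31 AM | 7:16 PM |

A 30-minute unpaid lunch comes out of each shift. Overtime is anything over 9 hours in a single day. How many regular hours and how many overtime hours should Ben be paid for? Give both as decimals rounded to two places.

Regular 25.48 hours, overtime 3.27 hours

Mon: 9:52 AM–5:51 PM = 7 h 59 min; less 30 min break → 7 h 29 min
Tue: 9:22 AM–8:53 PM = 11 h 31 min; less 30 min break → 11 h 1 min
Wed: 8:31 AM–7:16 PM = 10 h 45 min; less 30 min break → 10 h 15 min
Mon reg 7 h 29 min / OT 0 h 0 min; Tue reg 9 h 0 min / OT 2 h 1 min; Wed reg 9 h 0 min / OT 1 h 15 min.
Totals: regular 25 h 29 min, overtime 3 h 16 min.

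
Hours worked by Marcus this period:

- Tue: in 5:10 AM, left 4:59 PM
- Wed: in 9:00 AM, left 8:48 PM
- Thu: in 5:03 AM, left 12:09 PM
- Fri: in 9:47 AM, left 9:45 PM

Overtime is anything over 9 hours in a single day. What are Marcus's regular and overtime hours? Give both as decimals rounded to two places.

Regular 34.10 hours, overtime 8.58 hours

Tue: 5:10 AM–4:59 PM = 11 h 49 min
Wed: 9:00 AM–8:48 PM = 11 h 48 min
Thu: 5:03 AM–12:09 PM = 7 h 6 min
Fri: 9:47 AM–9:45 PM = 11 h 58 min
Tue reg 9 h 0 min / OT 2 h 49 min; Wed reg 9 h 0 min / OT 2 h 48 min; Thu reg 7 h 6 min / OT 0 h 0 min; Fri reg 9 h 0 min / OT 2 h 58 min.
Totals: regular 34 h 6 min, overtime 8 h 35 min.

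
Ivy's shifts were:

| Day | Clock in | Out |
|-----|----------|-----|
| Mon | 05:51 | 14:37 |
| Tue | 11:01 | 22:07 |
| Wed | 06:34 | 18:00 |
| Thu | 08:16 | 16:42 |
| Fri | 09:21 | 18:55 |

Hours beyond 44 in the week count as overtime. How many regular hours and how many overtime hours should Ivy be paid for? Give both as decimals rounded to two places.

Regular 44.00 hours, overtime 5.30 hours

Mon: 05:51–14:37 = 8 h 46 min
Tue: 11:01–22:07 = 11 h 6 min
Wed: 06:34–18:00 = 11 h 26 min
Thu: 08:16–16:42 = 8 h 26 min
Fri: 09:21–18:55 = 9 h 34 min
Total worked: 49 h 18 min = 49.30 h.
Threshold 44 h → overtime 5 h 18 min, regular 44 h 0 min.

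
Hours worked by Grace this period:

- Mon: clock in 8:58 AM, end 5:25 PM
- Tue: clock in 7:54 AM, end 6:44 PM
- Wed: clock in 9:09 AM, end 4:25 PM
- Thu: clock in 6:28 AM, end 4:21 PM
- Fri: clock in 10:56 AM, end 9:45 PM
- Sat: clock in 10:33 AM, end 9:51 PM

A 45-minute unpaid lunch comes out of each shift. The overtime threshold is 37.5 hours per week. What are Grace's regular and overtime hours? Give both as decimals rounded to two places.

Regular 37.50 hours, overtime 16.55 hours

Mon: 8:58 AM–5:25 PM = 8 h 27 min; less 45 min break → 7 h 42 min
Tue: 7:54 AM–6:44 PM = 10 h 50 min; less 45 min break → 10 h 5 min
Wed: 9:09 AM–4:25 PM = 7 h 16 min; less 45 min break → 6 h 31 min
Thu: 6:28 AM–4:21 PM = 9 h 53 min; less 45 min break → 9 h 8 min
Fri: 10:56 AM–9:45 PM = 10 h 49 min; less 45 min break → 10 h 4 min
Sat: 10:33 AM–9:51 PM = 11 h 18 min; less 45 min break → 10 h 33 min
Total worked: 54 h 3 min = 54.05 h.
Threshold 37.5 h → overtime 16 h 33 min, regular 37 h 30 min.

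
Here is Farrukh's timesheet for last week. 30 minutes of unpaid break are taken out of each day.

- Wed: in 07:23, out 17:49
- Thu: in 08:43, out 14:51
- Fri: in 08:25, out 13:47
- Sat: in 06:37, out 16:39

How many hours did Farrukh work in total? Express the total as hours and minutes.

Wed: 07:23–17:49 = 10 h 26 min; less 30 min break → 9 h 56 min
Thu: 08:43–14:51 = 6 h 8 min; less 30 min break → 5 h 38 min
Fri: 08:25–13:47 = 5 h 22 min; less 30 min break → 4 h 52 min
Sat: 06:37–16:39 = 10 h 2 min; less 30 min break → 9 h 32 min
Total: 9 h 56 min + 5 h 38 min + 4 h 52 min + 9 h 32 min = 29 h 58 min.

29 h 58 min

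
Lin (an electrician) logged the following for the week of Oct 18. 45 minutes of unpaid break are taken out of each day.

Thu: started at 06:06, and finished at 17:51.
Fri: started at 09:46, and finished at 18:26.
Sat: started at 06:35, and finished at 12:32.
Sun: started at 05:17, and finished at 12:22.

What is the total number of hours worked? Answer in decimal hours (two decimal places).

30.45 hours

Thu: 06:06–17:51 = 11 h 45 min; less 45 min break → 11 h 0 min
Fri: 09:46–18:26 = 8 h 40 min; less 45 min break → 7 h 55 min
Sat: 06:35–12:32 = 5 h 57 min; less 45 min break → 5 h 12 min
Sun: 05:17–12:22 = 7 h 5 min; less 45 min break → 6 h 20 min
Total: 11 h 0 min + 7 h 55 min + 5 h 12 min + 6 h 20 min = 30 h 27 min.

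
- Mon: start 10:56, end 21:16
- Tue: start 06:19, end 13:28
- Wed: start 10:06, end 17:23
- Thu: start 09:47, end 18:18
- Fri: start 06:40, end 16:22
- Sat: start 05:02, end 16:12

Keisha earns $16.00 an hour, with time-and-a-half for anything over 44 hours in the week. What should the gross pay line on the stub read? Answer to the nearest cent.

$947.60

Mon: 10:56–21:16 = 10 h 20 min
Tue: 06:19–13:28 = 7 h 9 min
Wed: 10:06–17:23 = 7 h 17 min
Thu: 09:47–18:18 = 8 h 31 min
Fri: 06:40–16:22 = 9 h 42 min
Sat: 05:02–16:12 = 11 h 10 min
Total worked: 54 h 9 min = 3249 min.
Regular 44 h 0 min = 2640 min at $16.00/h; overtime 10 h 9 min = 609 min at $24.00/h.
Pay = (2640 × $16.00 + 609 × $24.00) ÷ 60 = $947.60.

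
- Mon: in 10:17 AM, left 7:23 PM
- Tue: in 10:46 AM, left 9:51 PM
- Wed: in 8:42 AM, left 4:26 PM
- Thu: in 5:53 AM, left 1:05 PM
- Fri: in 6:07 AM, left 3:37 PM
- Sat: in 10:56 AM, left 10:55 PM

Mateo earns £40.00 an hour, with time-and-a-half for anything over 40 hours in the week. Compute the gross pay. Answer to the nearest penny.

£2596.00

Mon: 10:17 AM–7:23 PM = 9 h 6 min
Tue: 10:46 AM–9:51 PM = 11 h 5 min
Wed: 8:42 AM–4:26 PM = 7 h 44 min
Thu: 5:53 AM–1:05 PM = 7 h 12 min
Fri: 6:07 AM–3:37 PM = 9 h 30 min
Sat: 10:56 AM–10:55 PM = 11 h 59 min
Total worked: 56 h 36 min = 3396 min.
Regular 40 h 0 min = 2400 min at £40.00/h; overtime 16 h 36 min = 996 min at £60.00/h.
Pay = (2400 × £40.00 + 996 × £60.00) ÷ 60 = £2596.00.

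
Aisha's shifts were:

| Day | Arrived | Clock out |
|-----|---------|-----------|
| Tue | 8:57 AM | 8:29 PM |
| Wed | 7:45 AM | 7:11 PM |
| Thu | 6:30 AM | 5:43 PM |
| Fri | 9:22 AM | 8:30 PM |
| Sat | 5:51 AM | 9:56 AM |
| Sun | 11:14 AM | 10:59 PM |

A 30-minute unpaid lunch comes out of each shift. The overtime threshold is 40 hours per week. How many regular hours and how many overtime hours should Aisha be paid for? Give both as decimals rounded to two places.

Regular 40.00 hours, overtime 18.15 hours

Tue: 8:57 AM–8:29 PM = 11 h 32 min; less 30 min break → 11 h 2 min
Wed: 7:45 AM–7:11 PM = 11 h 26 min; less 30 min break → 10 h 56 min
Thu: 6:30 AM–5:43 PM = 11 h 13 min; less 30 min break → 10 h 43 min
Fri: 9:22 AM–8:30 PM = 11 h 8 min; less 30 min break → 10 h 38 min
Sat: 5:51 AM–9:56 AM = 4 h 5 min; less 30 min break → 3 h 35 min
Sun: 11:14 AM–10:59 PM = 11 h 45 min; less 30 min break → 11 h 15 min
Total worked: 58 h 9 min = 58.15 h.
Threshold 40 h → overtime 18 h 9 min, regular 40 h 0 min.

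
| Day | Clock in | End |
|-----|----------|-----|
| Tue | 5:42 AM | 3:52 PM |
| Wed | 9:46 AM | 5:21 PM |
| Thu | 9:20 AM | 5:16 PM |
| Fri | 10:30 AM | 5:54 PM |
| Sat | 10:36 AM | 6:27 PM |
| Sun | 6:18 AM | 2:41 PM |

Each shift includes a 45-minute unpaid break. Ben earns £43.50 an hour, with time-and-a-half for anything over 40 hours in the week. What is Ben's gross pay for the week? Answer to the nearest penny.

Tue: 5:42 AM–3:52 PM = 10 h 10 min; less 45 min break → 9 h 25 min
Wed: 9:46 AM–5:21 PM = 7 h 35 min; less 45 min break → 6 h 50 min
Thu: 9:20 AM–5:16 PM = 7 h 56 min; less 45 min break → 7 h 11 min
Fri: 10:30 AM–5:54 PM = 7 h 24 min; less 45 min break → 6 h 39 min
Sat: 10:36 AM–6:27 PM = 7 h 51 min; less 45 min break → 7 h 6 min
Sun: 6:18 AM–2:41 PM = 8 h 23 min; less 45 min break → 7 h 38 min
Total worked: 44 h 49 min = 2689 min.
Regular 40 h 0 min = 2400 min at £43.50/h; overtime 4 h 49 min = 289 min at £65.25/h.
Pay = (2400 × £43.50 + 289 × £65.25) ÷ 60 = £2054.29.

£2054.29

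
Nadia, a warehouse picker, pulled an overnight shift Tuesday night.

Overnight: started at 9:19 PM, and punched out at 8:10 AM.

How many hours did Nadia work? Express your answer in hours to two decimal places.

Overnight: 9:19 PM → midnight = 2 h 41 min; midnight → 8:10 AM = 8 h 10 min; span 10 h 51 min

10.85 hours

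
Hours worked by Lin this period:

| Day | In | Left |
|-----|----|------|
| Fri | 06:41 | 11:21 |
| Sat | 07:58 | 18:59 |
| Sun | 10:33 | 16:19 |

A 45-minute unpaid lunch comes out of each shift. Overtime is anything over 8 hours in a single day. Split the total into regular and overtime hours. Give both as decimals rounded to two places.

Fri: 06:41–11:21 = 4 h 40 min; less 45 min break → 3 h 55 min
Sat: 07:58–18:59 = 11 h 1 min; less 45 min break → 10 h 16 min
Sun: 10:33–16:19 = 5 h 46 min; less 45 min break → 5 h 1 min
Fri reg 3 h 55 min / OT 0 h 0 min; Sat reg 8 h 0 min / OT 2 h 16 min; Sun reg 5 h 1 min / OT 0 h 0 min.
Totals: regular 16 h 56 min, overtime 2 h 16 min.

Regular 16.93 hours, overtime 2.27 hours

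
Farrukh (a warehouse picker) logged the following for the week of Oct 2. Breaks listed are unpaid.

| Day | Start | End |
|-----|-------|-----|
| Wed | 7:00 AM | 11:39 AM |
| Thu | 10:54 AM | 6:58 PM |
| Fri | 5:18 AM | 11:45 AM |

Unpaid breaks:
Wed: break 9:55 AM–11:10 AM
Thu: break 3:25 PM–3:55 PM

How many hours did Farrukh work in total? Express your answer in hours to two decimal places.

17.42 hours

Wed: 7:00 AM–11:39 AM = 4 h 39 min; less 75 min break → 3 h 24 min
Thu: 10:54 AM–6:58 PM = 8 h 4 min; less 30 min break → 7 h 34 min
Fri: 5:18 AM–11:45 AM = 6 h 27 min
Total: 3 h 24 min + 7 h 34 min + 6 h 27 min = 17 h 25 min.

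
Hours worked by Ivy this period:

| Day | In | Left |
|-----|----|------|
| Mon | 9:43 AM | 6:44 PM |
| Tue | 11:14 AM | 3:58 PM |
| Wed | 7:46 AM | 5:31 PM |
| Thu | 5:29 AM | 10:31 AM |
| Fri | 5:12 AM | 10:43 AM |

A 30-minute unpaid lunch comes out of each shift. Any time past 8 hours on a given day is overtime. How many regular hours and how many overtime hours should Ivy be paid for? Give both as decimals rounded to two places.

Regular 29.78 hours, overtime 1.77 hours

Mon: 9:43 AM–6:44 PM = 9 h 1 min; less 30 min break → 8 h 31 min
Tue: 11:14 AM–3:58 PM = 4 h 44 min; less 30 min break → 4 h 14 min
Wed: 7:46 AM–5:31 PM = 9 h 45 min; less 30 min break → 9 h 15 min
Thu: 5:29 AM–10:31 AM = 5 h 2 min; less 30 min break → 4 h 32 min
Fri: 5:12 AM–10:43 AM = 5 h 31 min; less 30 min break → 5 h 1 min
Mon reg 8 h 0 min / OT 0 h 31 min; Tue reg 4 h 14 min / OT 0 h 0 min; Wed reg 8 h 0 min / OT 1 h 15 min; Thu reg 4 h 32 min / OT 0 h 0 min; Fri reg 5 h 1 min / OT 0 h 0 min.
Totals: regular 29 h 47 min, overtime 1 h 46 min.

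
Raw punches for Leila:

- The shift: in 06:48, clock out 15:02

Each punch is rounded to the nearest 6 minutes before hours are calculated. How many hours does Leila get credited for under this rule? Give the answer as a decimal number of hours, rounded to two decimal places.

The shift: in 06:48→06:48, out 15:02→15:00; 8 h 12 min

8.20 hours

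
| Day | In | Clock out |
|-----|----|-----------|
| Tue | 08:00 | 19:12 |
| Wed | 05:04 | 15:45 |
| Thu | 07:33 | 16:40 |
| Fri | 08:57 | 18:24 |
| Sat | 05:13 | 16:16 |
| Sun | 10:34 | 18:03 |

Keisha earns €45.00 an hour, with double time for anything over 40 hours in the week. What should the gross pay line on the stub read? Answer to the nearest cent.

Tue: 08:00–19:12 = 11 h 12 min
Wed: 05:04–15:45 = 10 h 41 min
Thu: 07:33–16:40 = 9 h 7 min
Fri: 08:57–18:24 = 9 h 27 min
Sat: 05:13–16:16 = 11 h 3 min
Sun: 10:34–18:03 = 7 h 29 min
Total worked: 58 h 59 min = 3539 min.
Regular 40 h 0 min = 2400 min at €45.00/h; overtime 18 h 59 min = 1139 min at €90.00/h.
Pay = (2400 × €45.00 + 1139 × €90.00) ÷ 60 = €3508.50.

€3508.50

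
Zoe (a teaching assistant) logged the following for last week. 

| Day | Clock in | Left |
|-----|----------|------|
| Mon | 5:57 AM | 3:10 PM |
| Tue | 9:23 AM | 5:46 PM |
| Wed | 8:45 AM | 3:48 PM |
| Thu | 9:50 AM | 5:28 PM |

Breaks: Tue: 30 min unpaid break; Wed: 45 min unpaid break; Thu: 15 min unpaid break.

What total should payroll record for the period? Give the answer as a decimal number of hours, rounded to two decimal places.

Mon: 5:57 AM–3:10 PM = 9 h 13 min
Tue: 9:23 AM–5:46 PM = 8 h 23 min; less 30 min break → 7 h 53 min
Wed: 8:45 AM–3:48 PM = 7 h 3 min; less 45 min break → 6 h 18 min
Thu: 9:50 AM–5:28 PM = 7 h 38 min; less 15 min break → 7 h 23 min
Total: 9 h 13 min + 7 h 53 min + 6 h 18 min + 7 h 23 min = 30 h 47 min.

30.78 hours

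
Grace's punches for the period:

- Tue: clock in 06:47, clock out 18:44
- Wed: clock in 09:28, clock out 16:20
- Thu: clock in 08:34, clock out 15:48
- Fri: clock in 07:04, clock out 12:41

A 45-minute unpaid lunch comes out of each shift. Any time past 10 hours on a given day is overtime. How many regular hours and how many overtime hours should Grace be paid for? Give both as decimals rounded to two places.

Regular 27.47 hours, overtime 1.20 hours

Tue: 06:47–18:44 = 11 h 57 min; less 45 min break → 11 h 12 min
Wed: 09:28–16:20 = 6 h 52 min; less 45 min break → 6 h 7 min
Thu: 08:34–15:48 = 7 h 14 min; less 45 min break → 6 h 29 min
Fri: 07:04–12:41 = 5 h 37 min; less 45 min break → 4 h 52 min
Tue reg 10 h 0 min / OT 1 h 12 min; Wed reg 6 h 7 min / OT 0 h 0 min; Thu reg 6 h 29 min / OT 0 h 0 min; Fri reg 4 h 52 min / OT 0 h 0 min.
Totals: regular 27 h 28 min, overtime 1 h 12 min.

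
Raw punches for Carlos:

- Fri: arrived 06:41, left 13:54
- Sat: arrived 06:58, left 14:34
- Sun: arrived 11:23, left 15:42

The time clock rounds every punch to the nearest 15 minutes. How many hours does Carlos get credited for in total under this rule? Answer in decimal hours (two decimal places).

Fri: in 06:41→06:45, out 13:54→14:00; 7 h 15 min
Sat: in 06:58→07:00, out 14:34→14:30; 7 h 30 min
Sun: in 11:23→11:30, out 15:42→15:45; 4 h 15 min
Total credited: 19 h 0 min.

19.00 hours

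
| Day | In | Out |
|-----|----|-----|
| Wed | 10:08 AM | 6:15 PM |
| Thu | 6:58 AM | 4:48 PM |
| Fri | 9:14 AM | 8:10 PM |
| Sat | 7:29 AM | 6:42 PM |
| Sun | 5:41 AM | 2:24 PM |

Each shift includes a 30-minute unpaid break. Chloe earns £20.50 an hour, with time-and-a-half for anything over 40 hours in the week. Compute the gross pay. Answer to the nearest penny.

Wed: 10:08 AM–6:15 PM = 8 h 7 min; less 30 min break → 7 h 37 min
Thu: 6:58 AM–4:48 PM = 9 h 50 min; less 30 min break → 9 h 20 min
Fri: 9:14 AM–8:10 PM = 10 h 56 min; less 30 min break → 10 h 26 min
Sat: 7:29 AM–6:42 PM = 11 h 13 min; less 30 min break → 10 h 43 min
Sun: 5:41 AM–2:24 PM = 8 h 43 min; less 30 min break → 8 h 13 min
Total worked: 46 h 19 min = 2779 min.
Regular 40 h 0 min = 2400 min at £20.50/h; overtime 6 h 19 min = 379 min at £30.75/h.
Pay = (2400 × £20.50 + 379 × £30.75) ÷ 60 = £1014.24.

£1014.24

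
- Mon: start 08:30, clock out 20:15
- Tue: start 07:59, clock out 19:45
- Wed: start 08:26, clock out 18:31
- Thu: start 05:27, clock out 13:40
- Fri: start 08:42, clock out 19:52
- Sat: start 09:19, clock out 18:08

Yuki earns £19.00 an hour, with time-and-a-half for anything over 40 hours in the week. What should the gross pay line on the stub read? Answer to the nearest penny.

£1381.30

Mon: 08:30–20:15 = 11 h 45 min
Tue: 07:59–19:45 = 11 h 46 min
Wed: 08:26–18:31 = 10 h 5 min
Thu: 05:27–13:40 = 8 h 13 min
Fri: 08:42–19:52 = 11 h 10 min
Sat: 09:19–18:08 = 8 h 49 min
Total worked: 61 h 48 min = 3708 min.
Regular 40 h 0 min = 2400 min at £19.00/h; overtime 21 h 48 min = 1308 min at £28.50/h.
Pay = (2400 × £19.00 + 1308 × £28.50) ÷ 60 = £1381.30.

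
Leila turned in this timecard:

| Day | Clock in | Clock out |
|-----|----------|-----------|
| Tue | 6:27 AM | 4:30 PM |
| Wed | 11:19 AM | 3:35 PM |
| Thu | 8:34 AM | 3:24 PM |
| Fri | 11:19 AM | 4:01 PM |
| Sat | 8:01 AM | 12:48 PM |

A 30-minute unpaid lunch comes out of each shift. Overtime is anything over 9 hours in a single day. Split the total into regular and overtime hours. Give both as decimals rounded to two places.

Regular 27.58 hours, overtime 0.55 hours

Tue: 6:27 AM–4:30 PM = 10 h 3 min; less 30 min break → 9 h 33 min
Wed: 11:19 AM–3:35 PM = 4 h 16 min; less 30 min break → 3 h 46 min
Thu: 8:34 AM–3:24 PM = 6 h 50 min; less 30 min break → 6 h 20 min
Fri: 11:19 AM–4:01 PM = 4 h 42 min; less 30 min break → 4 h 12 min
Sat: 8:01 AM–12:48 PM = 4 h 47 min; less 30 min break → 4 h 17 min
Tue reg 9 h 0 min / OT 0 h 33 min; Wed reg 3 h 46 min / OT 0 h 0 min; Thu reg 6 h 20 min / OT 0 h 0 min; Fri reg 4 h 12 min / OT 0 h 0 min; Sat reg 4 h 17 min / OT 0 h 0 min.
Totals: regular 27 h 35 min, overtime 0 h 33 min.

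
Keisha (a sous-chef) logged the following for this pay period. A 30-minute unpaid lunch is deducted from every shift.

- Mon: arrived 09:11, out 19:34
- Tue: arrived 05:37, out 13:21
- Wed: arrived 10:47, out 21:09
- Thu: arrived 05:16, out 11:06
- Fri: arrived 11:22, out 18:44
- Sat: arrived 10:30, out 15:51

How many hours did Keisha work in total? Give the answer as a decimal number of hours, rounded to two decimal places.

44.03 hours

Mon: 09:11–19:34 = 10 h 23 min; less 30 min break → 9 h 53 min
Tue: 05:37–13:21 = 7 h 44 min; less 30 min break → 7 h 14 min
Wed: 10:47–21:09 = 10 h 22 min; less 30 min break → 9 h 52 min
Thu: 05:16–11:06 = 5 h 50 min; less 30 min break → 5 h 20 min
Fri: 11:22–18:44 = 7 h 22 min; less 30 min break → 6 h 52 min
Sat: 10:30–15:51 = 5 h 21 min; less 30 min break → 4 h 51 min
Total: 9 h 53 min + 7 h 14 min + 9 h 52 min + 5 h 20 min + 6 h 52 min + 4 h 51 min = 44 h 2 min.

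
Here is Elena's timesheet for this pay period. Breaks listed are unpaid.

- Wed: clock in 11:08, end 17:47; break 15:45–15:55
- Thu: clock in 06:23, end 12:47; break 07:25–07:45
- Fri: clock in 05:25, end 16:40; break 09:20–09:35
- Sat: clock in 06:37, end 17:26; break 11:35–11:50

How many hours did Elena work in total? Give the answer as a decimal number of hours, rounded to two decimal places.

34.12 hours

Wed: 11:08–17:47 = 6 h 39 min; less 10 min break → 6 h 29 min
Thu: 06:23–12:47 = 6 h 24 min; less 20 min break → 6 h 4 min
Fri: 05:25–16:40 = 11 h 15 min; less 15 min break → 11 h 0 min
Sat: 06:37–17:26 = 10 h 49 min; less 15 min break → 10 h 34 min
Total: 6 h 29 min + 6 h 4 min + 11 h 0 min + 10 h 34 min = 34 h 7 min.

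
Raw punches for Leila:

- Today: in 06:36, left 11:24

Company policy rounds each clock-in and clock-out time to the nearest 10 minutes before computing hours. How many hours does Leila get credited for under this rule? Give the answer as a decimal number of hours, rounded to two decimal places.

Today: in 06:36→06:40, out 11:24→11:20; 4 h 40 min

4.67 hours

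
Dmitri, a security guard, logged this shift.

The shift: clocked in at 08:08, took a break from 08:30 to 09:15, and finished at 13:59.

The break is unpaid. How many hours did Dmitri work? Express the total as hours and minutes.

The shift: 08:08–13:59 = 5 h 51 min; less 45 min break → 5 h 6 min

5 h 6 min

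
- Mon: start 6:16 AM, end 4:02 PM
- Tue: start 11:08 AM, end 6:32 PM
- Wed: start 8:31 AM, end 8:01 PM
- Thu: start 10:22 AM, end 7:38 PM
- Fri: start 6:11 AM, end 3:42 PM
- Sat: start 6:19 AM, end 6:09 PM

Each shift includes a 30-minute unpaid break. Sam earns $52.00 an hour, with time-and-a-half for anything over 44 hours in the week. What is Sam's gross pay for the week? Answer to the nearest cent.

$3246.10

Mon: 6:16 AM–4:02 PM = 9 h 46 min; less 30 min break → 9 h 16 min
Tue: 11:08 AM–6:32 PM = 7 h 24 min; less 30 min break → 6 h 54 min
Wed: 8:31 AM–8:01 PM = 11 h 30 min; less 30 min break → 11 h 0 min
Thu: 10:22 AM–7:38 PM = 9 h 16 min; less 30 min break → 8 h 46 min
Fri: 6:11 AM–3:42 PM = 9 h 31 min; less 30 min break → 9 h 1 min
Sat: 6:19 AM–6:09 PM = 11 h 50 min; less 30 min break → 11 h 20 min
Total worked: 56 h 17 min = 3377 min.
Regular 44 h 0 min = 2640 min at $52.00/h; overtime 12 h 17 min = 737 min at $78.00/h.
Pay = (2640 × $52.00 + 737 × $78.00) ÷ 60 = $3246.10.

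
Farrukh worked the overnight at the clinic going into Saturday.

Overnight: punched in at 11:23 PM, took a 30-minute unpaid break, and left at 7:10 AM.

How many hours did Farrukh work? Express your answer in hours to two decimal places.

7.28 hours

Overnight: 11:23 PM → midnight = 0 h 37 min; midnight → 7:10 AM = 7 h 10 min; span 7 h 47 min; less 30 min break → 7 h 17 min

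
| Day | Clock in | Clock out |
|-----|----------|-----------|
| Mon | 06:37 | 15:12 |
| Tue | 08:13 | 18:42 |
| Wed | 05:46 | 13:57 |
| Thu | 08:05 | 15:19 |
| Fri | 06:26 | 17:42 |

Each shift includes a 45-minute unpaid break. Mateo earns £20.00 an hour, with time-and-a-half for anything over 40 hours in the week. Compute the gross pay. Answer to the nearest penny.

£860.00

Mon: 06:37–15:12 = 8 h 35 min; less 45 min break → 7 h 50 min
Tue: 08:13–18:42 = 10 h 29 min; less 45 min break → 9 h 44 min
Wed: 05:46–13:57 = 8 h 11 min; less 45 min break → 7 h 26 min
Thu: 08:05–15:19 = 7 h 14 min; less 45 min break → 6 h 29 min
Fri: 06:26–17:42 = 11 h 16 min; less 45 min break → 10 h 31 min
Total worked: 42 h 0 min = 2520 min.
Regular 40 h 0 min = 2400 min at £20.00/h; overtime 2 h 0 min = 120 min at £30.00/h.
Pay = (2400 × £20.00 + 120 × £30.00) ÷ 60 = £860.00.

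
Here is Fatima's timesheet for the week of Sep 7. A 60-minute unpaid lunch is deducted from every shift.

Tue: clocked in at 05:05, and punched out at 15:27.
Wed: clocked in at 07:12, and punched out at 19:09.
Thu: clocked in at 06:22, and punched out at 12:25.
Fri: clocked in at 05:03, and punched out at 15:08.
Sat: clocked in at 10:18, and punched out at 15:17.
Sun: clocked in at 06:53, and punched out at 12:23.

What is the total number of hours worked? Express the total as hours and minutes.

Tue: 05:05–15:27 = 10 h 22 min; less 60 min break → 9 h 22 min
Wed: 07:12–19:09 = 11 h 57 min; less 60 min break → 10 h 57 min
Thu: 06:22–12:25 = 6 h 3 min; less 60 min break → 5 h 3 min
Fri: 05:03–15:08 = 10 h 5 min; less 60 min break → 9 h 5 min
Sat: 10:18–15:17 = 4 h 59 min; less 60 min break → 3 h 59 min
Sun: 06:53–12:23 = 5 h 30 min; less 60 min break → 4 h 30 min
Total: 9 h 22 min + 10 h 57 min + 5 h 3 min + 9 h 5 min + 3 h 59 min + 4 h 30 min = 42 h 56 min.

42 h 56 min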